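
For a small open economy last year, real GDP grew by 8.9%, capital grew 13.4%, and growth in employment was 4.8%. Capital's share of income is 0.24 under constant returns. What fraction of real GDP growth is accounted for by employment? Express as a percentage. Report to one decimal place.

Labor's share = 1 − 0.24 = 0.76.
Employment contributed 0.76 × 4.8 = 3.648 pp.
Share of growth = 3.648 / 8.9 × 100 = 40.989%.

Employment accounted for 41.0% of growth.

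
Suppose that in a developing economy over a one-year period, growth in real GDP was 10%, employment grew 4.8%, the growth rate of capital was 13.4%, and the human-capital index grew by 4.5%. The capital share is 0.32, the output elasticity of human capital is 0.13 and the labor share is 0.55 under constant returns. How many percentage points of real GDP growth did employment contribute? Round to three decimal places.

2.640 pp

Labor's share = 1 − 0.32 − 0.13 = 0.55.
Contribution = share × growth = 0.55 × 4.8 = 2.64 pp.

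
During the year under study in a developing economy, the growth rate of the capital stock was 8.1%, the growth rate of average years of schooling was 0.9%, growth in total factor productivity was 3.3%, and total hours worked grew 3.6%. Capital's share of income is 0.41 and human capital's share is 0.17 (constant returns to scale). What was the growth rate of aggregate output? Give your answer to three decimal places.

Aggregate output grew 8.286%.

Labor's share = 1 − 0.41 − 0.17 = 0.42.
The capital stock: 0.41 × 8.1 = 3.321 pp.
Average years of schooling: 0.17 × 0.9 = 0.153 pp.
Total hours worked: 0.42 × 3.6 = 1.512 pp.
Output growth = 3.3 + 4.986 = 8.286%.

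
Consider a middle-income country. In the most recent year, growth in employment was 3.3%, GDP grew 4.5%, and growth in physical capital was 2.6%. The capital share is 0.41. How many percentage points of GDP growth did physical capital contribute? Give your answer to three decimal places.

1.066 percentage points

Contribution = share × growth = 0.41 × 2.6 = 1.066 pp.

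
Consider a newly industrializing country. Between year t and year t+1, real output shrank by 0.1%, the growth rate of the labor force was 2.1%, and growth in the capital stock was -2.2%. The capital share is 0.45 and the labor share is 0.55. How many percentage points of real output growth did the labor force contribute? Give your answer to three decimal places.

Labor's share = 1 − 0.45 = 0.55.
Contribution = share × growth = 0.55 × 2.1 = 1.155 pp.

1.155 percentage points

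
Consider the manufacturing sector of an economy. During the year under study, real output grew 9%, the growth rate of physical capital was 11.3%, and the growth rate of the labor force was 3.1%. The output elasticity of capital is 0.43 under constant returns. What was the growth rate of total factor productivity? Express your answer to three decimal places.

Labor's share = 1 − 0.43 = 0.57.
Physical capital: 0.43 × 11.3 = 4.859 pp.
The labor force: 0.57 × 3.1 = 1.767 pp.
TFP growth = 9 − 6.626 = 2.374%.

2.374%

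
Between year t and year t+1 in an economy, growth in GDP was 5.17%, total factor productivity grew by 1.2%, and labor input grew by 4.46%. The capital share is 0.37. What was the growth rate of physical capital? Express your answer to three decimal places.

Labor's share = 1 − 0.37 = 0.63.
gY = gA + 0.63×4.46 + 0.37×g.
0.37×g = 5.17 − 1.2 − 2.8098 = 1.1602.
g = 1.1602 / 0.37 = 3.13568%.

3.136%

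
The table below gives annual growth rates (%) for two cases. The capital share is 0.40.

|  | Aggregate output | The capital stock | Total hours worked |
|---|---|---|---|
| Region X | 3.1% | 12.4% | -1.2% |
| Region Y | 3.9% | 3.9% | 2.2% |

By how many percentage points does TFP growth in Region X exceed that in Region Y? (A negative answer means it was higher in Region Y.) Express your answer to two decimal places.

-2.16 percentage points

Labor's share = 1 − 0.4 = 0.6.
Region X: TFP = 3.1 − 4.96 + 0.72 = -1.14%.
Region Y: TFP = 3.9 − 1.56 − 1.32 = 1.02%.
Difference = -1.14 − (1.02) = -2.16 pp.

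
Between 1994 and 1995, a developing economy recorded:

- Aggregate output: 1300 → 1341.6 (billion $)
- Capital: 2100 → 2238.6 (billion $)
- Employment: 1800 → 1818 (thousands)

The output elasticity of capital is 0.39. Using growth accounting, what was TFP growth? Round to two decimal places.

Aggregate output growth = (1341.6 − 1300) / 1300 = 3.2%.
Capital growth = (2238.6 − 2100) / 2100 = 6.6%.
Employment growth = (1818 − 1800) / 1800 = 1%.
Labor's share = 1 − 0.39 = 0.61.
Capital: 0.39 × 6.6 = 2.574 pp.
Employment: 0.61 × 1 = 0.61 pp.
TFP growth = 3.2 − 3.184 = 0.016%.

0.02%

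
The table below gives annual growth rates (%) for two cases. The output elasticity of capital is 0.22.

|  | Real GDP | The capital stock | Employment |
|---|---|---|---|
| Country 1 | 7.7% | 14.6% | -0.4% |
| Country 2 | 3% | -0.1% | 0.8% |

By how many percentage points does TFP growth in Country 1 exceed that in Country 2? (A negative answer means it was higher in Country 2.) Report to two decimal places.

Labor's share = 1 − 0.22 = 0.78.
Country 1: TFP = 7.7 − 3.212 + 0.312 = 4.8%.
Country 2: TFP = 3 + 0.022 − 0.624 = 2.398%.
Difference = 4.8 − (2.398) = 2.402 pp.

2.40 percentage points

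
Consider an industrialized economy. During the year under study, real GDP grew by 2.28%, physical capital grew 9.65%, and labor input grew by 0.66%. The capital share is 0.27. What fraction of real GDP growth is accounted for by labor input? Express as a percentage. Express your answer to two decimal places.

21.13%

Labor's share = 1 − 0.27 = 0.73.
Labor input contributed 0.73 × 0.66 = 0.4818 pp.
Share of growth = 0.4818 / 2.28 × 100 = 21.1316%.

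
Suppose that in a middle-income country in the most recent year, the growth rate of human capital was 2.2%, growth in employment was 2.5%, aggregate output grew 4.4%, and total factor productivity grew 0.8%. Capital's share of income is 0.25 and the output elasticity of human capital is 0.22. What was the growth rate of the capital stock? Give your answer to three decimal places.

Labor's share = 1 − 0.25 − 0.22 = 0.53.
gY = gA + 0.22×2.2 + 0.53×2.5 + 0.25×g.
0.25×g = 4.4 − 0.8 − 1.809 = 1.791.
g = 1.791 / 0.25 = 7.164%.

7.164%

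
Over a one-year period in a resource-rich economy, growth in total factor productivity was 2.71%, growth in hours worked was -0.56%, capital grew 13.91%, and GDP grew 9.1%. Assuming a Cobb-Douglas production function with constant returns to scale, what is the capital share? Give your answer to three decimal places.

gY = gA + α·gK + (1−α)·gL, so gY − gA − gL = α(gK − gL).
9.1 − 2.71 + 0.56 = α × (13.91 − (-0.56)).
6.95 = 14.47 α, so α = 0.4803.

The capital share is 0.480.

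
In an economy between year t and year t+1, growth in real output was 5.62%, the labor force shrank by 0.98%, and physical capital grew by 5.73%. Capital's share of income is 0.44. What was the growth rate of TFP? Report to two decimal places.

Labor's share = 1 − 0.44 = 0.56.
Physical capital: 0.44 × 5.73 = 2.5212 pp.
The labor force: 0.56 × (-0.98) = -0.5488 pp.
TFP growth = 5.62 − 1.9724 = 3.6476%.

3.65%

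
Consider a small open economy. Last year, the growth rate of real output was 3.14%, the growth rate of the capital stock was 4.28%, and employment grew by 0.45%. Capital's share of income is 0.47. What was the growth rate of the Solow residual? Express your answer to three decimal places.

The Solow residual grew 0.890%.

Labor's share = 1 − 0.47 = 0.53.
The capital stock: 0.47 × 4.28 = 2.0116 pp.
Employment: 0.53 × 0.45 = 0.2385 pp.
TFP growth = 3.14 − 2.2501 = 0.8899%.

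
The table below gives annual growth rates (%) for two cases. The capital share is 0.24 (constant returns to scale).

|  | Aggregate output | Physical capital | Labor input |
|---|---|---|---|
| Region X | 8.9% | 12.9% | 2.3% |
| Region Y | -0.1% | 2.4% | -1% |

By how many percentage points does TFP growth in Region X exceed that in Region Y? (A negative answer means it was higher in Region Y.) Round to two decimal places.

3.97 percentage points

Labor's share = 1 − 0.24 = 0.76.
Region X: TFP = 8.9 − 3.096 − 1.748 = 4.056%.
Region Y: TFP = -0.1 − 0.576 + 0.76 = 0.084%.
Difference = 4.056 − (0.084) = 3.972 pp.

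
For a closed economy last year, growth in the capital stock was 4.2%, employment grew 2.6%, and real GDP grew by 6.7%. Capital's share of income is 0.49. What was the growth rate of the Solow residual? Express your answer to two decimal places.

The Solow residual growth was 3.32%.

Labor's share = 1 − 0.49 = 0.51.
The capital stock: 0.49 × 4.2 = 2.058 pp.
Employment: 0.51 × 2.6 = 1.326 pp.
TFP growth = 6.7 − 3.384 = 3.316%.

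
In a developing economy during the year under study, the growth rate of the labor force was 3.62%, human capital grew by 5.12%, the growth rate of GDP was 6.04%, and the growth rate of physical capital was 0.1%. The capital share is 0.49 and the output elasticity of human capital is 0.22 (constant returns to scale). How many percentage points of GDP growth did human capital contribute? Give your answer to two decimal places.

1.13 pp

Contribution = share × growth = 0.22 × 5.12 = 1.1264 pp.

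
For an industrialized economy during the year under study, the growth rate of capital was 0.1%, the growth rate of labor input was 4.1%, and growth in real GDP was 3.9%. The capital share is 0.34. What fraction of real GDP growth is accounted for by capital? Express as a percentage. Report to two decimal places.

Capital contributed 0.34 × 0.1 = 0.034 pp.
Share of growth = 0.034 / 3.9 × 100 = 0.8718%.

Capital accounted for 0.87% of growth.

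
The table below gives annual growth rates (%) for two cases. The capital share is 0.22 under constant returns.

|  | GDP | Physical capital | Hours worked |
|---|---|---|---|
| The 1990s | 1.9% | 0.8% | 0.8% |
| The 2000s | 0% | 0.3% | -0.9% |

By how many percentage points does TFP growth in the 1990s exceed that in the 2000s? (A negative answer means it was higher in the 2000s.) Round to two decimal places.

0.46 percentage points

Labor's share = 1 − 0.22 = 0.78.
The 1990s: TFP = 1.9 − 0.176 − 0.624 = 1.1%.
The 2000s: TFP = 0 − 0.066 + 0.702 = 0.636%.
Difference = 1.1 − (0.636) = 0.464 pp.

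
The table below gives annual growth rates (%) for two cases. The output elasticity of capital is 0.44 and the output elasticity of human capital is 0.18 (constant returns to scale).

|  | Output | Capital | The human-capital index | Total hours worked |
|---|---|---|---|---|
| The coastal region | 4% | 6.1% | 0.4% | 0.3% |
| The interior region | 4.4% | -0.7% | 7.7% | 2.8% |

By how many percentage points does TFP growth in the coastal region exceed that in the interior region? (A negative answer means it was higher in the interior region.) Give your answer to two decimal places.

-1.13 percentage points

Labor's share = 1 − 0.44 − 0.18 = 0.38.
The coastal region: TFP = 4 − 2.684 − 0.072 − 0.114 = 1.13%.
The interior region: TFP = 4.4 + 0.308 − 1.386 − 1.064 = 2.258%.
Difference = 1.13 − (2.258) = -1.128 pp.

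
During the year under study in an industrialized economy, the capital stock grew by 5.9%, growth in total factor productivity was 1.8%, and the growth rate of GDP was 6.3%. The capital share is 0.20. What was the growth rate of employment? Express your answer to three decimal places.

Labor's share = 1 − 0.2 = 0.8.
gY = gA + 0.2×5.9 + 0.8×g.
0.8×g = 6.3 − 1.8 − 1.18 = 3.32.
g = 3.32 / 0.8 = 4.15%.

4.150%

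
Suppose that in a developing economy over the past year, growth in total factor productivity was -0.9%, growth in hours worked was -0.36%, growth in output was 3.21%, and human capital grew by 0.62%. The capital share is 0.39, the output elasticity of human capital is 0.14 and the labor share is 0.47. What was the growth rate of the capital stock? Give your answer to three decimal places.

Labor's share = 1 − 0.39 − 0.14 = 0.47.
gY = gA + 0.14×0.62 + 0.47×(-0.36) + 0.39×g.
0.39×g = 3.21 + 0.9 + 0.0824 = 4.1924.
g = 4.1924 / 0.39 = 10.74974%.

10.750%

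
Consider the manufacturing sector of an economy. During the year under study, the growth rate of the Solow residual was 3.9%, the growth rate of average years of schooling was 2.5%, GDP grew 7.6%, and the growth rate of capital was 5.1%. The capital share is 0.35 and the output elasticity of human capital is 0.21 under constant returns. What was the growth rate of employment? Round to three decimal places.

3.159%

Labor's share = 1 − 0.35 − 0.21 = 0.44.
gY = gA + 0.35×5.1 + 0.21×2.5 + 0.44×g.
0.44×g = 7.6 − 3.9 − 2.31 = 1.39.
g = 1.39 / 0.44 = 3.15909%.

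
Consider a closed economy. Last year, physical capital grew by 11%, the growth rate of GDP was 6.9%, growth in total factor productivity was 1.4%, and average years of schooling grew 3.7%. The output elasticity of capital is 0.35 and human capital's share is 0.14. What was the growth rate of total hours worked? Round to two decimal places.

Labor's share = 1 − 0.35 − 0.14 = 0.51.
gY = gA + 0.35×11 + 0.14×3.7 + 0.51×g.
0.51×g = 6.9 − 1.4 − 4.368 = 1.132.
g = 1.132 / 0.51 = 2.2196%.

2.22%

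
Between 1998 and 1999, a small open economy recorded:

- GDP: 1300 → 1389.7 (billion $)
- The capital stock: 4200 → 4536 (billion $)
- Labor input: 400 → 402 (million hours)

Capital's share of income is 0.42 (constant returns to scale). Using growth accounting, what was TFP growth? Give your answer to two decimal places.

3.25%

GDP growth = (1389.7 − 1300) / 1300 = 6.9%.
The capital stock growth = (4536 − 4200) / 4200 = 8%.
Labor input growth = (402 − 400) / 400 = 0.5%.
Labor's share = 1 − 0.42 = 0.58.
The capital stock: 0.42 × 8 = 3.36 pp.
Labor input: 0.58 × 0.5 = 0.29 pp.
TFP growth = 6.9 − 3.65 = 3.25%.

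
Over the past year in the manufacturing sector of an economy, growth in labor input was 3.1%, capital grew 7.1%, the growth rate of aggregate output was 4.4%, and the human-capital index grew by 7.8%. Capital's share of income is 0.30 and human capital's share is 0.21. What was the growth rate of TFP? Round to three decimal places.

-0.887%

Labor's share = 1 − 0.3 − 0.21 = 0.49.
Capital: 0.3 × 7.1 = 2.13 pp.
The human-capital index: 0.21 × 7.8 = 1.638 pp.
Labor input: 0.49 × 3.1 = 1.519 pp.
TFP growth = 4.4 − 5.287 = -0.887%.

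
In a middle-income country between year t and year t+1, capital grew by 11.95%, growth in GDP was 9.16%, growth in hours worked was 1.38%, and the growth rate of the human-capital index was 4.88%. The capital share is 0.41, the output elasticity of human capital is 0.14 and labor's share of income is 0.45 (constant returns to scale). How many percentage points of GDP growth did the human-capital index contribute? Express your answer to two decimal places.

Contribution = share × growth = 0.14 × 4.88 = 0.6832 pp.

0.68 percentage points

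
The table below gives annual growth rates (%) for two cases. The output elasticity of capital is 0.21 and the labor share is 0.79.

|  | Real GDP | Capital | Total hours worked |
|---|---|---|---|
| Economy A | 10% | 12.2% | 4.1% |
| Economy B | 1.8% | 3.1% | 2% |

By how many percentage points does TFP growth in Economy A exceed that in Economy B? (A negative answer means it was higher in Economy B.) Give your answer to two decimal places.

4.63 percentage points

Labor's share = 1 − 0.21 = 0.79.
Economy A: TFP = 10 − 2.562 − 3.239 = 4.199%.
Economy B: TFP = 1.8 − 0.651 − 1.58 = -0.431%.
Difference = 4.199 − (-0.431) = 4.63 pp.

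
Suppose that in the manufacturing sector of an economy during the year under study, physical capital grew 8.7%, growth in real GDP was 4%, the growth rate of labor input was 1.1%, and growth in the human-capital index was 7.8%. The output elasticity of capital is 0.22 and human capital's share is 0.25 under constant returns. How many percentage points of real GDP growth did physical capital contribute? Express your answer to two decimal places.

1.91 pp

Contribution = share × growth = 0.22 × 8.7 = 1.914 pp.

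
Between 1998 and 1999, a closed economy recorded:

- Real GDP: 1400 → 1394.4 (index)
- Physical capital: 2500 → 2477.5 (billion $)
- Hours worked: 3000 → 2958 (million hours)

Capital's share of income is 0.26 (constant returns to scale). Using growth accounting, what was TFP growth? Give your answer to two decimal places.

Real GDP growth = (1394.4 − 1400) / 1400 = -0.4%.
Physical capital growth = (2477.5 − 2500) / 2500 = -0.9%.
Hours worked growth = (2958 − 3000) / 3000 = -1.4%.
Labor's share = 1 − 0.26 = 0.74.
Physical capital: 0.26 × (-0.9) = -0.234 pp.
Hours worked: 0.74 × (-1.4) = -1.036 pp.
TFP growth = -0.4 + 1.27 = 0.87%.

0.87%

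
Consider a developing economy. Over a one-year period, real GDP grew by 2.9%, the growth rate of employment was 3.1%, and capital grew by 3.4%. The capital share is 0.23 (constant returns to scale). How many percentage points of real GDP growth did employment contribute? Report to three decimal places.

2.387 pp

Labor's share = 1 − 0.23 = 0.77.
Contribution = share × growth = 0.77 × 3.1 = 2.387 pp.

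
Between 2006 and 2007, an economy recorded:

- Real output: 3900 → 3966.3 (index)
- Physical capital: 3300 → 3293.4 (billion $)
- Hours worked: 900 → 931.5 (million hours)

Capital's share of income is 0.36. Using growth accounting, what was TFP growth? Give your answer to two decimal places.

Real output growth = (3966.3 − 3900) / 3900 = 1.7%.
Physical capital growth = (3293.4 − 3300) / 3300 = -0.2%.
Hours worked growth = (931.5 − 900) / 900 = 3.5%.
Labor's share = 1 − 0.36 = 0.64.
Physical capital: 0.36 × (-0.2) = -0.072 pp.
Hours worked: 0.64 × 3.5 = 2.24 pp.
TFP growth = 1.7 − 2.168 = -0.468%.

-0.47%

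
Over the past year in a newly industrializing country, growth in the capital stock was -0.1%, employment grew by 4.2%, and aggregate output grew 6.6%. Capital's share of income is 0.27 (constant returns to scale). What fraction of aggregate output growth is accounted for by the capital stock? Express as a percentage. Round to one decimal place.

The capital stock contributed 0.27 × (-0.1) = -0.027 pp.
Share of growth = -0.027 / 6.6 × 100 = -0.409%.

-0.4%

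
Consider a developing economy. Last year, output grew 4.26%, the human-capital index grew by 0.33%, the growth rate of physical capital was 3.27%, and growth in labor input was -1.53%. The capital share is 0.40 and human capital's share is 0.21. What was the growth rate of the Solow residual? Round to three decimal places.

The Solow residual growth was 3.479%.

Labor's share = 1 − 0.4 − 0.21 = 0.39.
Physical capital: 0.4 × 3.27 = 1.308 pp.
The human-capital index: 0.21 × 0.33 = 0.0693 pp.
Labor input: 0.39 × (-1.53) = -0.5967 pp.
TFP growth = 4.26 − 0.7806 = 3.4794%.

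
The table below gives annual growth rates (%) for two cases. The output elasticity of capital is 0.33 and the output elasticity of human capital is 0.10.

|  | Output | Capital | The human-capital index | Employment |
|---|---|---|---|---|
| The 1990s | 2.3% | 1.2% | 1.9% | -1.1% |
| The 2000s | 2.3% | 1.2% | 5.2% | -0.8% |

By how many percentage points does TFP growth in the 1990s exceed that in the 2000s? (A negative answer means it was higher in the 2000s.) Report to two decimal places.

Labor's share = 1 − 0.33 − 0.1 = 0.57.
The 1990s: TFP = 2.3 − 0.396 − 0.19 + 0.627 = 2.341%.
The 2000s: TFP = 2.3 − 0.396 − 0.52 + 0.456 = 1.84%.
Difference = 2.341 − (1.84) = 0.501 pp.

0.50 percentage points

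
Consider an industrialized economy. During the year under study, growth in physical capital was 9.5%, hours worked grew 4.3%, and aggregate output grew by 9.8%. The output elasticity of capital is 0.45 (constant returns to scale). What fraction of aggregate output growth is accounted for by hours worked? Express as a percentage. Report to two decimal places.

24.13%

Labor's share = 1 − 0.45 = 0.55.
Hours worked contributed 0.55 × 4.3 = 2.365 pp.
Share of growth = 2.365 / 9.8 × 100 = 24.1327%.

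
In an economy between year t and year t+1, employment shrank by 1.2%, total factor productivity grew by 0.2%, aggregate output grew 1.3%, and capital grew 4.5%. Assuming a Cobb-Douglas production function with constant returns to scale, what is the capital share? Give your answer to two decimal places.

gY = gA + α·gK + (1−α)·gL, so gY − gA − gL = α(gK − gL).
1.3 − 0.2 + 1.2 = α × (4.5 − (-1.2)).
2.3 = 5.7 α, so α = 0.4035.

0.40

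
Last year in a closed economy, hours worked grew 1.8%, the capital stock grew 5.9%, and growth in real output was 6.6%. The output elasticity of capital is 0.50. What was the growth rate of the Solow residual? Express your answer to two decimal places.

Labor's share = 1 − 0.5 = 0.5.
The capital stock: 0.5 × 5.9 = 2.95 pp.
Hours worked: 0.5 × 1.8 = 0.9 pp.
TFP growth = 6.6 − 3.85 = 2.75%.

The Solow residual growth was 2.75%.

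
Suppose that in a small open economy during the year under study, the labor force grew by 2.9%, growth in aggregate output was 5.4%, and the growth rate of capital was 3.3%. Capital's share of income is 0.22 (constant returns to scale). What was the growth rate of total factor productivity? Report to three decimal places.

2.412%

Labor's share = 1 − 0.22 = 0.78.
Capital: 0.22 × 3.3 = 0.726 pp.
The labor force: 0.78 × 2.9 = 2.262 pp.
TFP growth = 5.4 − 2.988 = 2.412%.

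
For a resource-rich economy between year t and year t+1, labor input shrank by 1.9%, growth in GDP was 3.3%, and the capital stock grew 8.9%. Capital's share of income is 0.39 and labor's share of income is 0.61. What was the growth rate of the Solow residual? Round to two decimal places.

Labor's share = 1 − 0.39 = 0.61.
The capital stock: 0.39 × 8.9 = 3.471 pp.
Labor input: 0.61 × (-1.9) = -1.159 pp.
TFP growth = 3.3 − 2.312 = 0.988%.

0.99%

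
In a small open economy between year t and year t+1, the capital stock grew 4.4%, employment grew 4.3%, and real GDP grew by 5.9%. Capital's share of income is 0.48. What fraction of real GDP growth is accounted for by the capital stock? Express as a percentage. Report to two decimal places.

The capital stock contributed 0.48 × 4.4 = 2.112 pp.
Share of growth = 2.112 / 5.9 × 100 = 35.7966%.

The capital stock accounted for 35.80% of growth.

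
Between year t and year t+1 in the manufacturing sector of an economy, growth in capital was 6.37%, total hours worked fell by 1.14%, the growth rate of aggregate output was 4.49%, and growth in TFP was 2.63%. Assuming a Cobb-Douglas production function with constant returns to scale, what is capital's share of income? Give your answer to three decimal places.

α = 0.399

gY = gA + α·gK + (1−α)·gL, so gY − gA − gL = α(gK − gL).
4.49 − 2.63 + 1.14 = α × (6.37 − (-1.14)).
3 = 7.51 α, so α = 0.39947.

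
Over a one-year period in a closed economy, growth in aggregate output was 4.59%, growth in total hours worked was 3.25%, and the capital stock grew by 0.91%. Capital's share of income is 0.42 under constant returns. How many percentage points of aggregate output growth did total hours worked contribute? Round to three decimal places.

Labor's share = 1 − 0.42 = 0.58.
Contribution = share × growth = 0.58 × 3.25 = 1.885 pp.

1.885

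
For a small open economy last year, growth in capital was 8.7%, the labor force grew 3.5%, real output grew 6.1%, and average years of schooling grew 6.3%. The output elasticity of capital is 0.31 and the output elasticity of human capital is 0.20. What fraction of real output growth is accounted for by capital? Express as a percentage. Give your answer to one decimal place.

44.2%

Capital contributed 0.31 × 8.7 = 2.697 pp.
Share of growth = 2.697 / 6.1 × 100 = 44.213%.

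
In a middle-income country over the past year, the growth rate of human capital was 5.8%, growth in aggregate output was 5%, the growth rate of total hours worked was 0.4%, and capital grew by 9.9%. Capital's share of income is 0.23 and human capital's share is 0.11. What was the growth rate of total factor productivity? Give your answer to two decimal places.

Labor's share = 1 − 0.23 − 0.11 = 0.66.
Capital: 0.23 × 9.9 = 2.277 pp.
Human capital: 0.11 × 5.8 = 0.638 pp.
Total hours worked: 0.66 × 0.4 = 0.264 pp.
TFP growth = 5 − 3.179 = 1.821%.

1.82%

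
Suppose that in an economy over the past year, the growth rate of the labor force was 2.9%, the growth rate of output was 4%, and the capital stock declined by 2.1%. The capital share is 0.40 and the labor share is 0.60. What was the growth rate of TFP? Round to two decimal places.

Labor's share = 1 − 0.4 = 0.6.
The capital stock: 0.4 × (-2.1) = -0.84 pp.
The labor force: 0.6 × 2.9 = 1.74 pp.
TFP growth = 4 − 0.9 = 3.1%.

3.10%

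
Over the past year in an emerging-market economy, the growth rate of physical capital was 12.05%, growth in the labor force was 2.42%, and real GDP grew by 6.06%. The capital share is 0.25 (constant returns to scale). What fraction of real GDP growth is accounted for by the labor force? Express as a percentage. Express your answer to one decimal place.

30.0%

Labor's share = 1 − 0.25 = 0.75.
The labor force contributed 0.75 × 2.42 = 1.815 pp.
Share of growth = 1.815 / 6.06 × 100 = 29.95%.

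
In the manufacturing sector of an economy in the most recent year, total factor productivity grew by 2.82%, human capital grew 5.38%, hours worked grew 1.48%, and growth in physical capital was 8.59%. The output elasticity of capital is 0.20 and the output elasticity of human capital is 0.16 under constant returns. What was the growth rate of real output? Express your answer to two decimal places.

Labor's share = 1 − 0.2 − 0.16 = 0.64.
Physical capital: 0.2 × 8.59 = 1.718 pp.
Human capital: 0.16 × 5.38 = 0.8608 pp.
Hours worked: 0.64 × 1.48 = 0.9472 pp.
Output growth = 2.82 + 3.526 = 6.346%.

Real output grew 6.35%.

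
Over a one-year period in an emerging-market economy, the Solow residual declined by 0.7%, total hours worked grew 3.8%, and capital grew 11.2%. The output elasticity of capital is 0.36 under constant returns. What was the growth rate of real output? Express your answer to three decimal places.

Real output grew 5.764%.

Labor's share = 1 − 0.36 = 0.64.
Capital: 0.36 × 11.2 = 4.032 pp.
Total hours worked: 0.64 × 3.8 = 2.432 pp.
Output growth = -0.7 + 6.464 = 5.764%.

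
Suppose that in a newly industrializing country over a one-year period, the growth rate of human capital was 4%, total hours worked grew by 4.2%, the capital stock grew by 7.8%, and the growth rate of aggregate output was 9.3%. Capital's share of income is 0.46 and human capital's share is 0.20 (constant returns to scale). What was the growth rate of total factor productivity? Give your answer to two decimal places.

3.48%

Labor's share = 1 − 0.46 − 0.2 = 0.34.
The capital stock: 0.46 × 7.8 = 3.588 pp.
Human capital: 0.2 × 4 = 0.8 pp.
Total hours worked: 0.34 × 4.2 = 1.428 pp.
TFP growth = 9.3 − 5.816 = 3.484%.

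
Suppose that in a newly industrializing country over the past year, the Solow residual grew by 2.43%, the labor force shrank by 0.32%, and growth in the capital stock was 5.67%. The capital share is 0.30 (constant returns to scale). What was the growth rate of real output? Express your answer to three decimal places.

Labor's share = 1 − 0.3 = 0.7.
The capital stock: 0.3 × 5.67 = 1.701 pp.
The labor force: 0.7 × (-0.32) = -0.224 pp.
Output growth = 2.43 + 1.477 = 3.907%.

Real output growth was 3.907%.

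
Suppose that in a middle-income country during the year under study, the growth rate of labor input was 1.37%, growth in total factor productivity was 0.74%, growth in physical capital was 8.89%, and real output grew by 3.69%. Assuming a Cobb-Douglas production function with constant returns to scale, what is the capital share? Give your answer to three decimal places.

gY = gA + α·gK + (1−α)·gL, so gY − gA − gL = α(gK − gL).
3.69 − 0.74 − 1.37 = α × (8.89 − 1.37).
1.58 = 7.52 α, so α = 0.21011.

α = 0.210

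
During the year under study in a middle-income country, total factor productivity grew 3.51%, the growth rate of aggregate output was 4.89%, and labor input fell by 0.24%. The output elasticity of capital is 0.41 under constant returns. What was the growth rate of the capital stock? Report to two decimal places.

Labor's share = 1 − 0.41 = 0.59.
gY = gA + 0.59×(-0.24) + 0.41×g.
0.41×g = 4.89 − 3.51 + 0.1416 = 1.5216.
g = 1.5216 / 0.41 = 3.7112%.

3.71%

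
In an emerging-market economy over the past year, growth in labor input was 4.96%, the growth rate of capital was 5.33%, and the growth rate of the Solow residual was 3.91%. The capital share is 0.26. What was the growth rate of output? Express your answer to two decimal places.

Labor's share = 1 − 0.26 = 0.74.
Capital: 0.26 × 5.33 = 1.3858 pp.
Labor input: 0.74 × 4.96 = 3.6704 pp.
Output growth = 3.91 + 5.0562 = 8.9662%.

8.97%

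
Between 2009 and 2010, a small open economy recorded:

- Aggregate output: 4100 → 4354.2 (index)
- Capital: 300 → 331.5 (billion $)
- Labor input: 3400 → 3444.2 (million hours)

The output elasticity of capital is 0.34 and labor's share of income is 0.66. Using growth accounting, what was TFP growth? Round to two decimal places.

TFP growth was 1.77%.

Aggregate output growth = (4354.2 − 4100) / 4100 = 6.2%.
Capital growth = (331.5 − 300) / 300 = 10.5%.
Labor input growth = (3444.2 − 3400) / 3400 = 1.3%.
Labor's share = 1 − 0.34 = 0.66.
Capital: 0.34 × 10.5 = 3.57 pp.
Labor input: 0.66 × 1.3 = 0.858 pp.
TFP growth = 6.2 − 4.428 = 1.772%.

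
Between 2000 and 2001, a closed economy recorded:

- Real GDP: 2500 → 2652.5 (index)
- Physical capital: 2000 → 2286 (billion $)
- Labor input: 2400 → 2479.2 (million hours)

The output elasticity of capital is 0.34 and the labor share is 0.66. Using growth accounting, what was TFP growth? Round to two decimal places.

Real GDP growth = (2652.5 − 2500) / 2500 = 6.1%.
Physical capital growth = (2286 − 2000) / 2000 = 14.3%.
Labor input growth = (2479.2 − 2400) / 2400 = 3.3%.
Labor's share = 1 − 0.34 = 0.66.
Physical capital: 0.34 × 14.3 = 4.862 pp.
Labor input: 0.66 × 3.3 = 2.178 pp.
TFP growth = 6.1 − 7.04 = -0.94%.

-0.94%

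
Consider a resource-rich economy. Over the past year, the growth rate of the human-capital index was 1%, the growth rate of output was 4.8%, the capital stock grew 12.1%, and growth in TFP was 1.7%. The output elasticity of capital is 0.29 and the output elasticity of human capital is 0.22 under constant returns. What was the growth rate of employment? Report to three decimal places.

-1.284%

Labor's share = 1 − 0.29 − 0.22 = 0.49.
gY = gA + 0.29×12.1 + 0.22×1 + 0.49×g.
0.49×g = 4.8 − 1.7 − 3.729 = -0.629.
g = -0.629 / 0.49 = -1.28367%.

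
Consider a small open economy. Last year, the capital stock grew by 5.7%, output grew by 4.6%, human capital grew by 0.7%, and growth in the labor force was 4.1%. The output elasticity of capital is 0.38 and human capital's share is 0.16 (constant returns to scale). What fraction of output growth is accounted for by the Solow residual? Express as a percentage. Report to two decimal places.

The Solow residual accounted for 9.48% of growth.

Labor's share = 1 − 0.38 − 0.16 = 0.46.
The capital stock: 0.38 × 5.7 = 2.166 pp.
Human capital: 0.16 × 0.7 = 0.112 pp.
The labor force: 0.46 × 4.1 = 1.886 pp.
TFP growth = 4.6 − 4.164 = 0.436%.
TFP share of growth = 0.436 / 4.6 × 100 = 9.4783%.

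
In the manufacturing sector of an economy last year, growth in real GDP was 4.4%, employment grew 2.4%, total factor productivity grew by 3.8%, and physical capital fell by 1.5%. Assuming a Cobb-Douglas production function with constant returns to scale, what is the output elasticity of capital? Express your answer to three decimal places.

The output elasticity of capital is 0.462.

gY = gA + α·gK + (1−α)·gL, so gY − gA − gL = α(gK − gL).
4.4 − 3.8 − 2.4 = α × (-1.5 − 2.4).
-1.8 = -3.9 α, so α = 0.46154.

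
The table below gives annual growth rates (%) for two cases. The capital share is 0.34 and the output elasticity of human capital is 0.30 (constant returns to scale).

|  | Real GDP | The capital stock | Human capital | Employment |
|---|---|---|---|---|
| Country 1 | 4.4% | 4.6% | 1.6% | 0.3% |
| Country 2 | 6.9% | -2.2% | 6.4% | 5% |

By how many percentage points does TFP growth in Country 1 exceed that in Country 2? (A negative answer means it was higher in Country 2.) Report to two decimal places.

-1.68 percentage points

Labor's share = 1 − 0.34 − 0.3 = 0.36.
Country 1: TFP = 4.4 − 1.564 − 0.48 − 0.108 = 2.248%.
Country 2: TFP = 6.9 + 0.748 − 1.92 − 1.8 = 3.928%.
Difference = 2.248 − (3.928) = -1.68 pp.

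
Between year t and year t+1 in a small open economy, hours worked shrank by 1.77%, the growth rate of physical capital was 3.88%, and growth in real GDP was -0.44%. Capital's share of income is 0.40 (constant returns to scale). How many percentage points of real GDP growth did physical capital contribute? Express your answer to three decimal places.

1.552 pp

Contribution = share × growth = 0.4 × 3.88 = 1.552 pp.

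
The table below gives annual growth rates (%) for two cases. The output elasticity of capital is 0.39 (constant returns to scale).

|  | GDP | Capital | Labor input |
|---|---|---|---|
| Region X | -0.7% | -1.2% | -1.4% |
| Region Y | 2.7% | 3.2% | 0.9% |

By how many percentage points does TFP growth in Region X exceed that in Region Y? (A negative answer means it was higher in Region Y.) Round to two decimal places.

-0.28 percentage points

Labor's share = 1 − 0.39 = 0.61.
Region X: TFP = -0.7 + 0.468 + 0.854 = 0.622%.
Region Y: TFP = 2.7 − 1.248 − 0.549 = 0.903%.
Difference = 0.622 − (0.903) = -0.281 pp.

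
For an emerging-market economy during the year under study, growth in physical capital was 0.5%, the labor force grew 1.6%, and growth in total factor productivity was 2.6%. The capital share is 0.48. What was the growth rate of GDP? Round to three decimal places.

3.672%

Labor's share = 1 − 0.48 = 0.52.
Physical capital: 0.48 × 0.5 = 0.24 pp.
The labor force: 0.52 × 1.6 = 0.832 pp.
Output growth = 2.6 + 1.072 = 3.672%.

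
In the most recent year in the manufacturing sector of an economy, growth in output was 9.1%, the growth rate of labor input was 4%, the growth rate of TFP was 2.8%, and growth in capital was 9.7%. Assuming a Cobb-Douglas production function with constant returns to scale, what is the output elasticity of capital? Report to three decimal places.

gY = gA + α·gK + (1−α)·gL, so gY − gA − gL = α(gK − gL).
9.1 − 2.8 − 4 = α × (9.7 − 4).
2.3 = 5.7 α, so α = 0.40351.

The output elasticity of capital is 0.404.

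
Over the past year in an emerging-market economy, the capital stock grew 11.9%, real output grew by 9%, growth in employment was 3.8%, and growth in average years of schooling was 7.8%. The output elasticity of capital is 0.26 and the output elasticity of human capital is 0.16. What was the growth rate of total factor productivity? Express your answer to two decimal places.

2.45%

Labor's share = 1 − 0.26 − 0.16 = 0.58.
The capital stock: 0.26 × 11.9 = 3.094 pp.
Average years of schooling: 0.16 × 7.8 = 1.248 pp.
Employment: 0.58 × 3.8 = 2.204 pp.
TFP growth = 9 − 6.546 = 2.454%.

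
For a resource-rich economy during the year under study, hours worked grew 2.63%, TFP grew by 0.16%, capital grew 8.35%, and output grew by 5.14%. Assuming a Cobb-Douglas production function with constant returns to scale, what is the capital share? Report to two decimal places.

gY = gA + α·gK + (1−α)·gL, so gY − gA − gL = α(gK − gL).
5.14 − 0.16 − 2.63 = α × (8.35 − 2.63).
2.35 = 5.72 α, so α = 0.4108.

0.41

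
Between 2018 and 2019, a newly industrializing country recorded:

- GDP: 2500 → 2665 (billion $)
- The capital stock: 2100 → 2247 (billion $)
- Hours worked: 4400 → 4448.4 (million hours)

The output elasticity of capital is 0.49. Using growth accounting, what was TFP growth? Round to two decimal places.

2.61%

GDP growth = (2665 − 2500) / 2500 = 6.6%.
The capital stock growth = (2247 − 2100) / 2100 = 7%.
Hours worked growth = (4448.4 − 4400) / 4400 = 1.1%.
Labor's share = 1 − 0.49 = 0.51.
The capital stock: 0.49 × 7 = 3.43 pp.
Hours worked: 0.51 × 1.1 = 0.561 pp.
TFP growth = 6.6 − 3.991 = 2.609%.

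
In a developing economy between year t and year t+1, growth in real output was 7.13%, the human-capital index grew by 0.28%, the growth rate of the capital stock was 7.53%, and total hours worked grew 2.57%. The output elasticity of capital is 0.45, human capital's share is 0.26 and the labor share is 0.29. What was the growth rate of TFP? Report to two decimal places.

Labor's share = 1 − 0.45 − 0.26 = 0.29.
The capital stock: 0.45 × 7.53 = 3.3885 pp.
The human-capital index: 0.26 × 0.28 = 0.0728 pp.
Total hours worked: 0.29 × 2.57 = 0.7453 pp.
TFP growth = 7.13 − 4.2066 = 2.9234%.

2.92%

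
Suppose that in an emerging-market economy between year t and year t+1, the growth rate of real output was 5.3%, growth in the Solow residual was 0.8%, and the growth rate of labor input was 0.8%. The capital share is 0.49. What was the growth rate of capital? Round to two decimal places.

8.35%

Labor's share = 1 − 0.49 = 0.51.
gY = gA + 0.51×0.8 + 0.49×g.
0.49×g = 5.3 − 0.8 − 0.408 = 4.092.
g = 4.092 / 0.49 = 8.351%.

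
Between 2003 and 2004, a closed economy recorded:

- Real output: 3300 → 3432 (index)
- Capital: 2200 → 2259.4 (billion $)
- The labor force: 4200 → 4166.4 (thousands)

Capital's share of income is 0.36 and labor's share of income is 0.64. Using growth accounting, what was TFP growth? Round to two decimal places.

3.54%

Real output growth = (3432 − 3300) / 3300 = 4%.
Capital growth = (2259.4 − 2200) / 2200 = 2.7%.
The labor force growth = (4166.4 − 4200) / 4200 = -0.8%.
Labor's share = 1 − 0.36 = 0.64.
Capital: 0.36 × 2.7 = 0.972 pp.
The labor force: 0.64 × (-0.8) = -0.512 pp.
TFP growth = 4 − 0.46 = 3.54%.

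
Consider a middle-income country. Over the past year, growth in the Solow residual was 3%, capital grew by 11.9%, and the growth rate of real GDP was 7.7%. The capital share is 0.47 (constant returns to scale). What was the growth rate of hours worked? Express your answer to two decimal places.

-1.68%

Labor's share = 1 − 0.47 = 0.53.
gY = gA + 0.47×11.9 + 0.53×g.
0.53×g = 7.7 − 3 − 5.593 = -0.893.
g = -0.893 / 0.53 = -1.6849%.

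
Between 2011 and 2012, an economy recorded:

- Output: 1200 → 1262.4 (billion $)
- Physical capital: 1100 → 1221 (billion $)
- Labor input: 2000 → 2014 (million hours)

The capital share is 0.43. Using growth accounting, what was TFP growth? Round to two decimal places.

0.07%

Output growth = (1262.4 − 1200) / 1200 = 5.2%.
Physical capital growth = (1221 − 1100) / 1100 = 11%.
Labor input growth = (2014 − 2000) / 2000 = 0.7%.
Labor's share = 1 − 0.43 = 0.57.
Physical capital: 0.43 × 11 = 4.73 pp.
Labor input: 0.57 × 0.7 = 0.399 pp.
TFP growth = 5.2 − 5.129 = 0.071%.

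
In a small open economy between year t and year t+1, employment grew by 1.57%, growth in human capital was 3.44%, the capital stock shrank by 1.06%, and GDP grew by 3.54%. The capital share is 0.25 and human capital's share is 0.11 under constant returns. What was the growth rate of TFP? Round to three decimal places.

Labor's share = 1 − 0.25 − 0.11 = 0.64.
The capital stock: 0.25 × (-1.06) = -0.265 pp.
Human capital: 0.11 × 3.44 = 0.3784 pp.
Employment: 0.64 × 1.57 = 1.0048 pp.
TFP growth = 3.54 − 1.1182 = 2.4218%.

2.422%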